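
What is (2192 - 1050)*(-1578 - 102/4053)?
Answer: -2434643504/1351 ≈ -1.8021e+6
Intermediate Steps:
(2192 - 1050)*(-1578 - 102/4053) = 1142*(-1578 - 102*1/4053) = 1142*(-1578 - 34/1351) = 1142*(-2131912/1351) = -2434643504/1351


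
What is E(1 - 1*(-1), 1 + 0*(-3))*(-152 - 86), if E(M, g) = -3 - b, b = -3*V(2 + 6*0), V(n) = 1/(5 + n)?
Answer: 612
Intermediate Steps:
b = -3/7 (b = -3/(5 + (2 + 6*0)) = -3/(5 + (2 + 0)) = -3/(5 + 2) = -3/7 ≈ -0.42857)
E(M, g) = -18/7 (E(M, g) = -3 - 1*(-3/7) = -3 + 3/7 = -18/7)
E(1 - 1*(-1), 1 + 0*(-3))*(-152 - 86) = -18*(-152 - 86)/7 = -18/7*(-238) = 612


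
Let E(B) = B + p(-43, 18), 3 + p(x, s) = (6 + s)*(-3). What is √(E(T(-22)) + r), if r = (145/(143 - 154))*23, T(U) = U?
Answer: I*√48422/11 ≈ 20.005*I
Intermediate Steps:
p(x, s) = -21 - 3*s (p(x, s) = -3 + (6 + s)*(-3) = -3 + (-18 - 3*s) = -21 - 3*s)
E(B) = -75 + B (E(B) = B + (-21 - 3*18) = B + (-21 - 54) = B - 75 = -75 + B)
r = -3335/11 (r = (145/(-11))*23 = (145*(-1/11))*23 = -145/11*23 = -3335/11 ≈ -303.18)
√(E(T(-22)) + r) = √((-75 - 22) - 3335/11) = √(-97 - 3335/11) = √(-4402/11) = I*√48422/11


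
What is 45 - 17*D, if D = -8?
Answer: 181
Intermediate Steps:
45 - 17*D = 45 - 17*(-8) = 45 + 136 = 181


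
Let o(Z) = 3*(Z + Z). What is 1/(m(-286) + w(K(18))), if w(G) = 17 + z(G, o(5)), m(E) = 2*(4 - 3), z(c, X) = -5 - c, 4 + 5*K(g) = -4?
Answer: 5/78 ≈ 0.064103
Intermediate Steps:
K(g) = -8/5 (K(g) = -⅘ + (⅕)*(-4) = -⅘ - ⅘ = -8/5)
o(Z) = 6*Z (o(Z) = 3*(2*Z) = 6*Z)
m(E) = 2 (m(E) = 2*1 = 2)
w(G) = 12 - G (w(G) = 17 + (-5 - G) = 12 - G)
1/(m(-286) + w(K(18))) = 1/(2 + (12 - 1*(-8/5))) = 1/(2 + (12 + 8/5)) = 1/(2 + 68/5) = 1/(78/5) = 5/78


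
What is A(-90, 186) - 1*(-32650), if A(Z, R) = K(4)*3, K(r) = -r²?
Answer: 32602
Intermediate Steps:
A(Z, R) = -48 (A(Z, R) = -1*4²*3 = -1*16*3 = -16*3 = -48)
A(-90, 186) - 1*(-32650) = -48 - 1*(-32650) = -48 + 32650 = 32602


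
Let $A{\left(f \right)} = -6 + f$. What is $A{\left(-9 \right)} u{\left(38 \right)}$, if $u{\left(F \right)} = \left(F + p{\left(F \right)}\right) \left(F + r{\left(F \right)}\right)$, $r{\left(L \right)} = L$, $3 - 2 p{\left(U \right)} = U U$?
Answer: $778050$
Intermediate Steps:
$p{\left(U \right)} = \frac{3}{2} - \frac{U^{2}}{2}$ ($p{\left(U \right)} = \frac{3}{2} - \frac{U U}{2} = \frac{3}{2} - \frac{U^{2}}{2}$)
$u{\left(F \right)} = 2 F \left(\frac{3}{2} + F - \frac{F^{2}}{2}\right)$ ($u{\left(F \right)} = \left(F - \left(- \frac{3}{2} + \frac{F^{2}}{2}\right)\right) \left(F + F\right) = \left(\frac{3}{2} + F - \frac{F^{2}}{2}\right) 2 F = 2 F \left(\frac{3}{2} + F - \frac{F^{2}}{2}\right)$)
$A{\left(-9 \right)} u{\left(38 \right)} = \left(-6 - 9\right) 38 \left(3 - 38^{2} + 2 \cdot 38\right) = - 15 \cdot 38 \left(3 - 1444 + 76\right) = - 15 \cdot 38 \left(-1365\right) = \left(-15\right) \left(-51870\right) = 778050$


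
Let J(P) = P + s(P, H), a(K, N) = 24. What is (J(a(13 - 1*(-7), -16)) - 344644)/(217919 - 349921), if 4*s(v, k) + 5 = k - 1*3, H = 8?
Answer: 172310/66001 ≈ 2.6107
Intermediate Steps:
s(v, k) = -2 + k/4 (s(v, k) = -5/4 + (k - 1*3)/4 = -5/4 + (k - 3)/4 = -5/4 + (-3 + k)/4 = -5/4 + (-3/4 + k/4) = -2 + k/4)
J(P) = P (J(P) = P + (-2 + (1/4)*8) = P + (-2 + 2) = P + 0 = P)
(J(a(13 - 1*(-7), -16)) - 344644)/(217919 - 349921) = (24 - 344644)/(217919 - 349921) = -344620/(-132002) = -344620*(-1/132002) = 172310/66001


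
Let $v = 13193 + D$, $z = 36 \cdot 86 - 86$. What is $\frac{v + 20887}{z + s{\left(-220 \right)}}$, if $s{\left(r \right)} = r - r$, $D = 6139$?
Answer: $\frac{40219}{3010} \approx 13.362$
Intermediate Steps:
$s{\left(r \right)} = 0$
$z = 3010$ ($z = 3096 - 86 = 3010$)
$v = 19332$ ($v = 13193 + 6139 = 19332$)
$\frac{v + 20887}{z + s{\left(-220 \right)}} = \frac{19332 + 20887}{3010 + 0} = \frac{40219}{3010}$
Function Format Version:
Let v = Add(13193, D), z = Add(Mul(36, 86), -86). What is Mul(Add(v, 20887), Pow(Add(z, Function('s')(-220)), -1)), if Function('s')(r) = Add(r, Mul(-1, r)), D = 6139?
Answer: Rational(40219, 3010) ≈ 13.362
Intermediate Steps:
Function('s')(r) = 0
z = 3010 (z = Add(3096, -86) = 3010)
v = 19332 (v = Add(13193, 6139) = 19332)
Mul(Add(v, 20887), Pow(Add(z, Function('s')(-220)), -1)) = Mul(Add(19332, 20887), Pow(Add(3010, 0), -1)) = Mul(40219, Pow(3010, -1)) = Mul(40219, Rational(1, 3010)) = Rational(40219, 3010)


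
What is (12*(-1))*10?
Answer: -120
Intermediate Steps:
(12*(-1))*10 = -12*10 = -120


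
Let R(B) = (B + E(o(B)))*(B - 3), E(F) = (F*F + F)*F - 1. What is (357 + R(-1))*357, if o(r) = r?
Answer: 130305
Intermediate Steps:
E(F) = -1 + F*(F + F²) (E(F) = (F² + F)*F - 1 = (F + F²)*F - 1 = F*(F + F²) - 1 = -1 + F*(F + F²))
R(B) = (-3 + B)*(-1 + B + B² + B³) (R(B) = (B + (-1 + B² + B³))*(B - 3) = (-1 + B + B² + B³)*(-3 + B) = (-3 + B)*(-1 + B + B² + B³))
(357 + R(-1))*357 = (357 + (3 + (-1)⁴ - 4*(-1) - 2*(-1)² - 2*(-1)³))*357 = (357 + (3 + 1 + 4 - 2*1 - 2*(-1)))*357 = (357 + (3 + 1 + 4 - 2 + 2))*357 = (357 + 8)*357 = 365*357 = 130305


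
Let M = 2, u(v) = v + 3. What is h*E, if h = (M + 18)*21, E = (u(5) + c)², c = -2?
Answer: 15120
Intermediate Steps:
u(v) = 3 + v
E = 36 (E = ((3 + 5) - 2)² = (8 - 2)² = 6² = 36)
h = 420 (h = (2 + 18)*21 = 20*21 = 420)
h*E = 420*36 = 15120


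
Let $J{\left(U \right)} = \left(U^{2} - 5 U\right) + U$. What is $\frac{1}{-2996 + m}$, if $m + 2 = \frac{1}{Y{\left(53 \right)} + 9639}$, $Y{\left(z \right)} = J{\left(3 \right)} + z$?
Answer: $- \frac{9689}{29047621} \approx -0.00033356$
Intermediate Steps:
$J{\left(U \right)} = U^{2} - 4 U$
$Y{\left(z \right)} = -3 + z$ ($Y{\left(z \right)} = 3 \left(-4 + 3\right) + z = 3 \left(-1\right) + z = -3 + z$)
$m = - \frac{19377}{9689}$ ($m = -2 + \frac{1}{\left(-3 + 53\right) + 9639} = -2 + \frac{1}{50 + 9639} = -2 + \frac{1}{9689} = - \frac{19377}{9689} \approx -1.9999$)
$\frac{1}{-2996 + m} = \frac{1}{-2996 - \frac{19377}{9689}} = \frac{1}{- \frac{29047621}{9689}} = - \frac{9689}{29047621}$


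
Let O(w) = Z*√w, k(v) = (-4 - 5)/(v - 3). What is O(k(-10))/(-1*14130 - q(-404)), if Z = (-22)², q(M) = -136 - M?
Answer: -726*√13/93587 ≈ -0.027970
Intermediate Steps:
k(v) = -9/(-3 + v)
Z = 484
O(w) = 484*√w
O(k(-10))/(-1*14130 - q(-404)) = (484*√(-9/(-3 - 10)))/(-1*14130 - (-136 - 1*(-404))) = (484*√(-9/(-13)))/(-14130 - (-136 + 404)) = (484*√(-9*(-1/13)))/(-14130 - 1*268) = (484*√(9/13))/(-14130 - 268) = (484*(3*√13/13))/(-14398) = (1452*√13/13)*(-1/14398) = -726*√13/93587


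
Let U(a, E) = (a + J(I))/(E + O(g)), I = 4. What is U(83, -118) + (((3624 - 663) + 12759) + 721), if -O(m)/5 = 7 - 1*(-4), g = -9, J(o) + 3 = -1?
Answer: 2844214/173 ≈ 16441.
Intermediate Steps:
J(o) = -4 (J(o) = -3 - 1 = -4)
O(m) = -55 (O(m) = -5*(7 - 1*(-4)) = -5*(7 + 4) = -5*11 = -55)
U(a, E) = (-4 + a)/(-55 + E) (U(a, E) = (a - 4)/(E - 55) = (-4 + a)/(-55 + E))
U(83, -118) + (((3624 - 663) + 12759) + 721) = (-4 + 83)/(-55 - 118) + (((3624 - 663) + 12759) + 721) = 79/(-173) + ((2961 + 12759) + 721) = -1/173*79 + (15720 + 721) = -79/173 + 16441 = 2844214/173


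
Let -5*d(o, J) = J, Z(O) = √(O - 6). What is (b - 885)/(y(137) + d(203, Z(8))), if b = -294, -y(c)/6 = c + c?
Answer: 24228450/33784199 - 5895*√2/67568398 ≈ 0.71703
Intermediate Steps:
y(c) = -12*c (y(c) = -6*(c + c) = -12*c)
Z(O) = √(-6 + O)
d(o, J) = -J/5
(b - 885)/(y(137) + d(203, Z(8))) = (-294 - 885)/(-12*137 - √(-6 + 8)/5) = -1179/(-1644 - √2/5)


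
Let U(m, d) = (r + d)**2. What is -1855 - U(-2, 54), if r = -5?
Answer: -4256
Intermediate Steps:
U(m, d) = (-5 + d)**2
-1855 - U(-2, 54) = -1855 - (-5 + 54)**2 = -1855 - 1*49**2 = -1855 - 1*2401 = -1855 - 2401 = -4256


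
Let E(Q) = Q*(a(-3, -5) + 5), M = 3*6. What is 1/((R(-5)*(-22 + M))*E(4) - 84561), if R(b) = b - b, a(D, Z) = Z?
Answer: -1/84561 ≈ -1.1826e-5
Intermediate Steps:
M = 18
E(Q) = 0 (E(Q) = Q*(-5 + 5) = Q*0 = 0)
R(b) = 0
1/((R(-5)*(-22 + M))*E(4) - 84561) = 1/((0*(-22 + 18))*0 - 84561) = 1/((0*(-4))*0 - 84561) = 1/(0*0 - 84561) = 1/(0 - 84561) = 1/(-84561) = -1/84561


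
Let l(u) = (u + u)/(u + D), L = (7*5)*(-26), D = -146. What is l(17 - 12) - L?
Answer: 128300/141 ≈ 909.93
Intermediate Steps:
L = -910 (L = 35*(-26) = -910)
l(u) = 2*u/(-146 + u) (l(u) = (u + u)/(u - 146) = (2*u)/(-146 + u) = 2*u/(-146 + u))
l(17 - 12) - L = 2*(17 - 12)/(-146 + (17 - 12)) - 1*(-910) = 2*5/(-146 + 5) + 910 = 2*5/(-141) + 910 = 2*5*(-1/141) + 910 = -10/141 + 910 = 128300/141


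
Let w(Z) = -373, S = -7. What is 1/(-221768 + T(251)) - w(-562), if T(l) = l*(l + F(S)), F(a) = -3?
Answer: 59500959/159520 ≈ 373.00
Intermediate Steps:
T(l) = l*(-3 + l) (T(l) = l*(l - 3) = l*(-3 + l))
1/(-221768 + T(251)) - w(-562) = 1/(-221768 + 251*(-3 + 251)) - 1*(-373) = 1/(-221768 + 251*248) + 373 = 1/(-221768 + 62248) + 373 = 1/(-159520) + 373 = -1/159520 + 373 = 59500959/159520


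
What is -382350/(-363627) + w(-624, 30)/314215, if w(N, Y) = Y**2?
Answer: 730105270/692467017 ≈ 1.0544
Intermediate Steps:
-382350/(-363627) + w(-624, 30)/314215 = -382350/(-363627) + 30**2/314215 = -382350*(-1/363627) + 900*(1/314215) = 127450/121209 + 180/62843 = 730105270/692467017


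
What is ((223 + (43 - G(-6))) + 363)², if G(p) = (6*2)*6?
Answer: 310249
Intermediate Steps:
G(p) = 72 (G(p) = 12*6 = 72)
((223 + (43 - G(-6))) + 363)² = ((223 + (43 - 1*72)) + 363)² = ((223 + (43 - 72)) + 363)² = ((223 - 29) + 363)² = (194 + 363)² = 557² = 310249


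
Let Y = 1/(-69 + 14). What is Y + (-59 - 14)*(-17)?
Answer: 68254/55 ≈ 1241.0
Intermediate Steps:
Y = -1/55 (Y = 1/(-55) = -1/55 ≈ -0.018182)
Y + (-59 - 14)*(-17) = -1/55 + (-59 - 14)*(-17) = -1/55 - 73*(-17) = -1/55 + 1241 = 68254/55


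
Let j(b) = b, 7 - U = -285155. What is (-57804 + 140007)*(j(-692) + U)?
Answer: 23384287410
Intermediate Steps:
U = 285162 (U = 7 - 1*(-285155) = 7 + 285155 = 285162)
(-57804 + 140007)*(j(-692) + U) = (-57804 + 140007)*(-692 + 285162) = 82203*284470 = 23384287410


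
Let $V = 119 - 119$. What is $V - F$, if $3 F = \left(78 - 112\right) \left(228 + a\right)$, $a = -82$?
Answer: $\frac{4964}{3} \approx 1654.7$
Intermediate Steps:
$V = 0$
$F = - \frac{4964}{3}$ ($F = \frac{\left(78 - 112\right) \left(228 - 82\right)}{3} = \frac{\left(-34\right) 146}{3} = \frac{1}{3} \left(-4964\right) = - \frac{4964}{3} \approx -1654.7$)
$V - F = 0 - - \frac{4964}{3} = 0 + \frac{4964}{3} = \frac{4964}{3}$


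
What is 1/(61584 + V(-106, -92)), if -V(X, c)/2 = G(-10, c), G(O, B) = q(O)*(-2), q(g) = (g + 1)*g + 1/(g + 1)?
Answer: 9/557492 ≈ 1.6144e-5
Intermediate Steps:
q(g) = 1/(1 + g) + g*(1 + g) (q(g) = (1 + g)*g + 1/(1 + g) = g*(1 + g) + 1/(1 + g) = 1/(1 + g) + g*(1 + g))
G(O, B) = -2*O - 2*O² - 2/(1 + O) (G(O, B) = (O + O² + 1/(1 + O))*(-2) = -2*O - 2*O² - 2/(1 + O))
V(X, c) = 3236/9 (V(X, c) = -4*(-1 - 1*(-10)*(1 - 10)²)/(1 - 10) = -4*(-1 - 1*(-10)*(-9)²)/(-9) = -4*(-1)*(-1 - 1*(-10)*81)/9 = -4*(-1)*(-1 + 810)/9 = -4*(-1)*809/9 = -2*(-1618/9) = 3236/9)
1/(61584 + V(-106, -92)) = 1/(61584 + 3236/9) = 1/(557492/9) = 9/557492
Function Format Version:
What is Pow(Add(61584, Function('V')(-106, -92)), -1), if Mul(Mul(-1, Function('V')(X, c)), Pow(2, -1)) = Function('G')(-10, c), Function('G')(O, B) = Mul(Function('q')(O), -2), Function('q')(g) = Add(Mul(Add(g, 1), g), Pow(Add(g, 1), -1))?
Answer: Rational(9, 557492) ≈ 1.6144e-5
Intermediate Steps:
Function('q')(g) = Add(Pow(Add(1, g), -1), Mul(g, Add(1, g))) (Function('q')(g) = Add(Mul(Add(1, g), g), Pow(Add(1, g), -1)) = Add(Mul(g, Add(1, g)), Pow(Add(1, g), -1)) = Add(Pow(Add(1, g), -1), Mul(g, Add(1, g))))
Function('G')(O, B) = Add(Mul(-2, O), Mul(-2, Pow(O, 2)), Mul(-2, Pow(Add(1, O), -1))) (Function('G')(O, B) = Mul(Add(O, Pow(O, 2), Pow(Add(1, O), -1)), -2) = Add(Mul(-2, O), Mul(-2, Pow(O, 2)), Mul(-2, Pow(Add(1, O), -1))))
Function('V')(X, c) = Rational(3236, 9) (Function('V')(X, c) = Mul(-2, Mul(2, Pow(Add(1, -10), -1), Add(-1, Mul(-1, -10, Pow(Add(1, -10), 2))))) = Mul(-2, Mul(2, Pow(-9, -1), Add(-1, Mul(-1, -10, Pow(-9, 2))))) = Mul(-2, Mul(2, Rational(-1, 9), Add(-1, Mul(-1, -10, 81)))) = Mul(-2, Mul(2, Rational(-1, 9), Add(-1, 810))) = Mul(-2, Mul(2, Rational(-1, 9), 809)) = Mul(-2, Rational(-1618, 9)) = Rational(3236, 9))
Pow(Add(61584, Function('V')(-106, -92)), -1) = Pow(Add(61584, Rational(3236, 9)), -1) = Pow(Rational(557492, 9), -1) = Rational(9, 557492)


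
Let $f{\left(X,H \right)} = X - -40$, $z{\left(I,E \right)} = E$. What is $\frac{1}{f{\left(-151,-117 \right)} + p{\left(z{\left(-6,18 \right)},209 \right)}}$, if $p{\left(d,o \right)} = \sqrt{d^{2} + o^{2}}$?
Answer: $\frac{111}{31684} + \frac{\sqrt{44005}}{31684} \approx 0.010124$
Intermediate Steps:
$f{\left(X,H \right)} = 40 + X$ ($f{\left(X,H \right)} = X + 40 = 40 + X$)
$\frac{1}{f{\left(-151,-117 \right)} + p{\left(z{\left(-6,18 \right)},209 \right)}} = \frac{1}{\left(40 - 151\right) + \sqrt{18^{2} + 209^{2}}} = \frac{1}{-111 + \sqrt{324 + 43681}} = \frac{1}{-111 + \sqrt{44005}}$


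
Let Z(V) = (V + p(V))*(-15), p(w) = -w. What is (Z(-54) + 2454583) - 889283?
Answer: 1565300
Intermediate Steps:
Z(V) = 0 (Z(V) = (V - V)*(-15) = 0*(-15) = 0)
(Z(-54) + 2454583) - 889283 = (0 + 2454583) - 889283 = 2454583 - 889283 = 1565300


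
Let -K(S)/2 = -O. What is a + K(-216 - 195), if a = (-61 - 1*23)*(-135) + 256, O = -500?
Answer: 10596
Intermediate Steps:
K(S) = -1000 (K(S) = -(-2)*(-500) = -2*500 = -1000)
a = 11596 (a = (-61 - 23)*(-135) + 256 = -84*(-135) + 256 = 11340 + 256 = 11596)
a + K(-216 - 195) = 11596 - 1000 = 10596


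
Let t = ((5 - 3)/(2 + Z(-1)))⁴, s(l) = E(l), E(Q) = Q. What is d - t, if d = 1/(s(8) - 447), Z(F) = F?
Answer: -7025/439 ≈ -16.002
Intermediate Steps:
s(l) = l
t = 16 (t = ((5 - 3)/(2 - 1))⁴ = (2/1)⁴ = (2*1)⁴ = 2⁴ = 16)
d = -1/439 (d = 1/(8 - 447) = 1/(-439) = -1/439 ≈ -0.0022779)
d - t = -1/439 - 1*16 = -1/439 - 16 = -7025/439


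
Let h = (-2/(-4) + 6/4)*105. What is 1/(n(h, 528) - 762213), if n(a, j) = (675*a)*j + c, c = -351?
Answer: 1/74081436 ≈ 1.3499e-8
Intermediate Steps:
h = 210 (h = (-2*(-¼) + 6*(¼))*105 = (½ + 3/2)*105 = 2*105 = 210)
n(a, j) = -351 + 675*a*j (n(a, j) = (675*a)*j - 351 = 675*a*j - 351 = -351 + 675*a*j)
1/(n(h, 528) - 762213) = 1/((-351 + 675*210*528) - 762213) = 1/((-351 + 74844000) - 762213) = 1/(74843649 - 762213) = 1/74081436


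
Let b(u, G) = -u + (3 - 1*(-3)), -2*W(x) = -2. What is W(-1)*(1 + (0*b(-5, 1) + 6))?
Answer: 7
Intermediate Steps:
W(x) = 1 (W(x) = -1/2*(-2) = 1)
b(u, G) = 6 - u (b(u, G) = -u + (3 + 3) = -u + 6 = 6 - u)
W(-1)*(1 + (0*b(-5, 1) + 6)) = 1*(1 + (0*(6 - 1*(-5)) + 6)) = 1*(1 + (0*(6 + 5) + 6)) = 1*(1 + (0*11 + 6)) = 1*(1 + (0 + 6)) = 1*(1 + 6) = 1*7 = 7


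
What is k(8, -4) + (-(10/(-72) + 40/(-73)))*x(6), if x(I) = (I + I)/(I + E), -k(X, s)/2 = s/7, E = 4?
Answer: 6031/3066 ≈ 1.9671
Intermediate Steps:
k(X, s) = -2*s/7
x(I) = 2*I/(4 + I) (x(I) = (I + I)/(I + 4) = (2*I)/(4 + I) = 2*I/(4 + I))
k(8, -4) + (-(10/(-72) + 40/(-73)))*x(6) = -2/7*(-4) + (-(10/(-72) + 40/(-73)))*(2*6/(4 + 6)) = 8/7 + (-(10*(-1/72) + 40*(-1/73)))*(2*6/10) = 8/7 + (-(-5/36 - 40/73))*(2*6*(⅒)) = 8/7 - 1*(-1805/2628)*(6/5) = 8/7 + (1805/2628)*(6/5) = 8/7 + 361/438 = 6031/3066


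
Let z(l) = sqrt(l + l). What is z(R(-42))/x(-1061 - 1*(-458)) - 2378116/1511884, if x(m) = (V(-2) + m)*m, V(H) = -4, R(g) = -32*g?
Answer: -594529/377971 + 8*sqrt(42)/366021 ≈ -1.5728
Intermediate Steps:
z(l) = sqrt(2)*sqrt(l) (z(l) = sqrt(2*l) = sqrt(2)*sqrt(l))
x(m) = m*(-4 + m) (x(m) = (-4 + m)*m = m*(-4 + m))
z(R(-42))/x(-1061 - 1*(-458)) - 2378116/1511884 = (sqrt(2)*sqrt(-32*(-42)))/(((-1061 - 1*(-458))*(-4 + (-1061 - 1*(-458))))) - 2378116/1511884 = (sqrt(2)*sqrt(1344))/(((-1061 + 458)*(-4 + (-1061 + 458)))) - 2378116*1/1511884 = (sqrt(2)*(8*sqrt(21)))/((-603*(-4 - 603))) - 594529/377971 = (8*sqrt(42))/((-603*(-607))) - 594529/377971 = (8*sqrt(42))/366021 - 594529/377971 = (8*sqrt(42))*(1/366021) - 594529/377971 = 8*sqrt(42)/366021 - 594529/377971 = -594529/377971 + 8*sqrt(42)/366021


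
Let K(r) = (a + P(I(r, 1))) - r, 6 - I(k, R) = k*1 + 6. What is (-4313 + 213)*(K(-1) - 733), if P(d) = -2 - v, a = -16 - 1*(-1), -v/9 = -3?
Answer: 3181600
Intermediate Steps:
v = 27 (v = -9*(-3) = 27)
I(k, R) = -k (I(k, R) = 6 - (k*1 + 6) = 6 - (k + 6) = 6 - (6 + k) = 6 + (-6 - k) = -k)
a = -15 (a = -16 + 1 = -15)
P(d) = -29 (P(d) = -2 - 1*27 = -2 - 27 = -29)
K(r) = -44 - r (K(r) = (-15 - 29) - r = -44 - r)
(-4313 + 213)*(K(-1) - 733) = (-4313 + 213)*((-44 - 1*(-1)) - 733) = -4100*((-44 + 1) - 733) = -4100*(-43 - 733) = -4100*(-776) = 3181600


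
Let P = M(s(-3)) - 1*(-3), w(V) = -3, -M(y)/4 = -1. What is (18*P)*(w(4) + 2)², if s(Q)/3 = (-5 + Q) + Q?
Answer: 126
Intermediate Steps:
s(Q) = -15 + 6*Q (s(Q) = 3*((-5 + Q) + Q) = 3*(-5 + 2*Q) = -15 + 6*Q)
M(y) = 4 (M(y) = -4*(-1) = 4)
P = 7 (P = 4 - 1*(-3) = 4 + 3 = 7)
(18*P)*(w(4) + 2)² = (18*7)*(-3 + 2)² = 126*(-1)² = 126*1 = 126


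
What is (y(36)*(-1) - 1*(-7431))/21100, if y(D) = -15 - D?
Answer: 3741/10550 ≈ 0.35460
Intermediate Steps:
(y(36)*(-1) - 1*(-7431))/21100 = ((-15 - 1*36)*(-1) - 1*(-7431))/21100 = ((-15 - 36)*(-1) + 7431)*(1/21100) = (-51*(-1) + 7431)*(1/21100) = (51 + 7431)*(1/21100) = 7482*(1/21100) = 3741/10550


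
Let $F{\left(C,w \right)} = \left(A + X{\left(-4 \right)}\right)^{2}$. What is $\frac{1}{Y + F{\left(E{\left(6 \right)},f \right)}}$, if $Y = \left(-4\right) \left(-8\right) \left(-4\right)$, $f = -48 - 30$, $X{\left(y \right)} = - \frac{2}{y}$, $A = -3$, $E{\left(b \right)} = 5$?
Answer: $- \frac{4}{487} \approx -0.0082135$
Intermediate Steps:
$f = -78$ ($f = -48 - 30 = -78$)
$F{\left(C,w \right)} = \frac{25}{4}$ ($F{\left(C,w \right)} = \left(-3 - \frac{2}{-4}\right)^{2} = \left(-3 - - \frac{1}{2}\right)^{2} = \left(-3 + \frac{1}{2}\right)^{2} = \left(- \frac{5}{2}\right)^{2} = \frac{25}{4}$)
$Y = -128$ ($Y = 32 \left(-4\right) = -128$)
$\frac{1}{Y + F{\left(E{\left(6 \right)},f \right)}} = \frac{1}{-128 + \frac{25}{4}} = \frac{1}{- \frac{487}{4}} = - \frac{4}{487}$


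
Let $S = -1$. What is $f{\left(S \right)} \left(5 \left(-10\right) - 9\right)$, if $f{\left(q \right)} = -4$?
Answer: $236$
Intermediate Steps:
$f{\left(S \right)} \left(5 \left(-10\right) - 9\right) = - 4 \left(5 \left(-10\right) - 9\right) = - 4 \left(-50 - 9\right) = \left(-4\right) \left(-59\right) = 236$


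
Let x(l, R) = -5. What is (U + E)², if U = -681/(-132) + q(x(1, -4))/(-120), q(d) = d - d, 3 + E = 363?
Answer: 258148489/1936 ≈ 1.3334e+5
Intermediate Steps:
E = 360 (E = -3 + 363 = 360)
q(d) = 0
U = 227/44 (U = -681/(-132) + 0/(-120) = -681*(-1/132) + 0*(-1/120) = 227/44 + 0 = 227/44 ≈ 5.1591)
(U + E)² = (227/44 + 360)² = (16067/44)² = 258148489/1936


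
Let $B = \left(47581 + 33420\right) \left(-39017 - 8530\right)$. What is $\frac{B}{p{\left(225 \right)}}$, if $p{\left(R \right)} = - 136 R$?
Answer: $\frac{427928283}{3400} \approx 1.2586 \cdot 10^{5}$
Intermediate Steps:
$B = -3851354547$ ($B = 81001 \left(-39017 - 8530\right) = 81001 \left(-47547\right) = -3851354547$)
$\frac{B}{p{\left(225 \right)}} = - \frac{3851354547}{\left(-136\right) 225} = - \frac{3851354547}{-30600} = \left(-3851354547\right) \left(- \frac{1}{30600}\right) = \frac{427928283}{3400}$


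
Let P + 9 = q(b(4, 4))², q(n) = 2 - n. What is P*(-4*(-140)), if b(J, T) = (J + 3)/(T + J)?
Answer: -17325/4 ≈ -4331.3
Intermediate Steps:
b(J, T) = (3 + J)/(J + T)
P = -495/64 (P = -9 + (2 - (3 + 4)/(4 + 4))² = -9 + (2 - 7/8)² = -9 + (9/8)² = -9 + 81/64 = -495/64 ≈ -7.7344)
P*(-4*(-140)) = -(-495)*(-140)/16 = -495/64*560 = -17325/4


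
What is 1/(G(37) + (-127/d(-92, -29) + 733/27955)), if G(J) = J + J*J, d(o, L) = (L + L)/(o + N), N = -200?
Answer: 810695/621516817 ≈ 0.0013044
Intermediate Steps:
d(o, L) = 2*L/(-200 + o) (d(o, L) = (L + L)/(o - 200) = (2*L)/(-200 + o) = 2*L/(-200 + o))
G(J) = J + J²
1/(G(37) + (-127/d(-92, -29) + 733/27955)) = 1/(37*(1 + 37) + (-127/(2*(-29)/(-200 - 92)) + 733/27955)) = 1/(37*38 + (-127/(2*(-29)/(-292)) + 733*(1/27955))) = 1/(1406 + (-127/(2*(-29)*(-1/292)) + 733/27955)) = 1/(1406 + (-127/29/146 + 733/27955)) = 1/(1406 + (-127*146/29 + 733/27955)) = 1/(1406 + (-18542/29 + 733/27955)) = 1/(1406 - 518320353/810695) = 1/(621516817/810695) = 810695/621516817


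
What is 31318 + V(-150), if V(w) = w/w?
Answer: 31319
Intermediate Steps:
V(w) = 1
31318 + V(-150) = 31318 + 1 = 31319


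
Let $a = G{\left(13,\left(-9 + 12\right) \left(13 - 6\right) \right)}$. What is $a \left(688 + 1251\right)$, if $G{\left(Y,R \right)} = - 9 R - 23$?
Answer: $-411068$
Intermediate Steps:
$G{\left(Y,R \right)} = -23 - 9 R$
$a = -212$ ($a = -23 - 9 \left(-9 + 12\right) \left(13 - 6\right) = -23 - 9 \cdot 3 \cdot 7 = -23 - 189 = -212$)
$a \left(688 + 1251\right) = - 212 \left(688 + 1251\right) = \left(-212\right) 1939 = -411068$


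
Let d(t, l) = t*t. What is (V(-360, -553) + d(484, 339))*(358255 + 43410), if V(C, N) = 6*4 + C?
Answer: 93957476800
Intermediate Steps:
d(t, l) = t²
V(C, N) = 24 + C
(V(-360, -553) + d(484, 339))*(358255 + 43410) = ((24 - 360) + 484²)*(358255 + 43410) = (-336 + 234256)*401665 = 233920*401665 = 93957476800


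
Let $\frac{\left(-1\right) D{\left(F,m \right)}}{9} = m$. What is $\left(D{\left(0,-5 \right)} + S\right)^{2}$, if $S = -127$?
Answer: $6724$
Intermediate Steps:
$D{\left(F,m \right)} = - 9 m$
$\left(D{\left(0,-5 \right)} + S\right)^{2} = \left(\left(-9\right) \left(-5\right) - 127\right)^{2} = \left(45 - 127\right)^{2} = \left(-82\right)^{2} = 6724$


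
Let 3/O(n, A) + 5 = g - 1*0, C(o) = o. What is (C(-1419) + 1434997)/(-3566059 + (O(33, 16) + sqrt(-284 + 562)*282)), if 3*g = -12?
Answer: -11502504465663/28612703387659 - 909605241*sqrt(278)/28612703387659 ≈ -0.40254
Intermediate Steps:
g = -4 (g = (1/3)*(-12) = -4)
O(n, A) = -1/3 (O(n, A) = 3/(-5 + (-4 - 1*0)) = 3/(-5 + (-4 + 0)) = 3/(-5 - 4) = 3/(-9) = 3*(-1/9) = -1/3)
(C(-1419) + 1434997)/(-3566059 + (O(33, 16) + sqrt(-284 + 562)*282)) = (-1419 + 1434997)/(-3566059 + (-1/3 + sqrt(-284 + 562)*282)) = 1433578/(-3566059 + (-1/3 + sqrt(278)*282)) = 1433578/(-3566059 + (-1/3 + 282*sqrt(278))) = 1433578/(-10698178/3 + 282*sqrt(278))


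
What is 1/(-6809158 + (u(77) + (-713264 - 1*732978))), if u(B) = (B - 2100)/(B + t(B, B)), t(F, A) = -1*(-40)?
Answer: -117/965883823 ≈ -1.2113e-7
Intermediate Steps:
t(F, A) = 40
u(B) = (-2100 + B)/(40 + B) (u(B) = (B - 2100)/(B + 40) = (-2100 + B)/(40 + B))
1/(-6809158 + (u(77) + (-713264 - 1*732978))) = 1/(-6809158 + ((-2100 + 77)/(40 + 77) + (-713264 - 1*732978))) = 1/(-6809158 + (-2023/117 + (-713264 - 732978))) = 1/(-6809158 + ((1/117)*(-2023) - 1446242)) = 1/(-6809158 + (-2023/117 - 1446242)) = 1/(-6809158 - 169212337/117) = 1/(-965883823/117) = -117/965883823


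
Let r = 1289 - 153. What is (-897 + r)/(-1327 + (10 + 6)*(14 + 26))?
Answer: -239/687 ≈ -0.34789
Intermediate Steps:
r = 1136
(-897 + r)/(-1327 + (10 + 6)*(14 + 26)) = (-897 + 1136)/(-1327 + (10 + 6)*(14 + 26)) = 239/(-1327 + 16*40) = 239/(-1327 + 640) = 239/(-687) = 239*(-1/687) = -239/687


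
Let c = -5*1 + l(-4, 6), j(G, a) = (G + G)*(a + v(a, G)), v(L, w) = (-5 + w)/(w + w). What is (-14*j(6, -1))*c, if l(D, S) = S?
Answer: 154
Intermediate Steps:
v(L, w) = (-5 + w)/(2*w) (v(L, w) = (-5 + w)/((2*w)) = (-5 + w)*(1/(2*w)) = (-5 + w)/(2*w))
j(G, a) = 2*G*(a + (-5 + G)/(2*G)) (j(G, a) = (G + G)*(a + (-5 + G)/(2*G)) = (2*G)*(a + (-5 + G)/(2*G)) = 2*G*(a + (-5 + G)/(2*G)))
c = 1 (c = -5*1 + 6 = -5 + 6 = 1)
(-14*j(6, -1))*c = -14*(-5 + 6 + 2*6*(-1))*1 = -14*(-5 + 6 - 12)*1 = -14*(-11)*1 = 154*1 = 154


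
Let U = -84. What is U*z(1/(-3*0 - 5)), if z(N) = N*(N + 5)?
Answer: 2016/25 ≈ 80.640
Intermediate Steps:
z(N) = N*(5 + N)
U*z(1/(-3*0 - 5)) = -84*(5 + 1/(-3*0 - 5))/(-3*0 - 5) = -84*(5 + 1/(0 - 5))/(0 - 5) = -84*(5 + 1/(-5))/(-5) = -(-84)*(5 - ⅕)/5 = -(-84)*24/(5*5) = -84*(-24/25) = 2016/25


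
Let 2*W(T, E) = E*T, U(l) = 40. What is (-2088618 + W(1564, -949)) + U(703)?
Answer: -2830696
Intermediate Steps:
W(T, E) = E*T/2 (W(T, E) = (E*T)/2 = E*T/2)
(-2088618 + W(1564, -949)) + U(703) = (-2088618 + (1/2)*(-949)*1564) + 40 = (-2088618 - 742118) + 40 = -2830736 + 40 = -2830696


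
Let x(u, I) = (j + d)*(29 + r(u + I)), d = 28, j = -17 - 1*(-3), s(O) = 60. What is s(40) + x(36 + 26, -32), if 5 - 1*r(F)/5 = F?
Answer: -1284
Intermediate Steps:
r(F) = 25 - 5*F
j = -14 (j = -17 + 3 = -14)
x(u, I) = 756 - 70*I - 70*u (x(u, I) = (-14 + 28)*(29 + (25 - 5*(u + I))) = 14*(29 + (25 - 5*(I + u))) = 14*(29 + (25 + (-5*I - 5*u))) = 14*(29 + (25 - 5*I - 5*u)) = 14*(54 - 5*I - 5*u) = 756 - 70*I - 70*u)
s(40) + x(36 + 26, -32) = 60 + (756 - 70*(-32) - 70*(36 + 26)) = 60 + (756 + 2240 - 70*62) = 60 + (756 + 2240 - 4340) = 60 - 1344 = -1284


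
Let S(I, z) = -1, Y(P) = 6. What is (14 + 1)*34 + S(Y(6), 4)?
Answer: 509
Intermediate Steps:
(14 + 1)*34 + S(Y(6), 4) = (14 + 1)*34 - 1 = 15*34 - 1 = 510 - 1 = 509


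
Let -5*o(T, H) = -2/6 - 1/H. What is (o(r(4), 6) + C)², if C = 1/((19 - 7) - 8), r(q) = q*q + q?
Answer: 49/400 ≈ 0.12250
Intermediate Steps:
r(q) = q + q² (r(q) = q² + q = q + q²)
o(T, H) = 1/15 + 1/(5*H) (o(T, H) = -(-2/6 - 1/H)/5 = -(-2*⅙ - 1/H)/5 = -(-⅓ - 1/H)/5 = 1/15 + 1/(5*H))
C = ¼ (C = 1/(12 - 8) = 1/4 = ¼ ≈ 0.25000)
(o(r(4), 6) + C)² = ((1/15)*(3 + 6)/6 + ¼)² = ((1/15)*(⅙)*9 + ¼)² = (⅒ + ¼)² = (7/20)² = 49/400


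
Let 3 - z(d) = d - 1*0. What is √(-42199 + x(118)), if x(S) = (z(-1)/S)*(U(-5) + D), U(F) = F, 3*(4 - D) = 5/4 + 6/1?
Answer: I*√5288224398/354 ≈ 205.42*I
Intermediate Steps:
z(d) = 3 - d (z(d) = 3 - (d - 1*0) = 3 - (d + 0) = 3 - d)
D = 19/12 (D = 4 - (5/4 + 6/1)/3 = 4 - (5*(¼) + 6*1)/3 = 4 - (5/4 + 6)/3 = 4 - ⅓*29/4 = 4 - 29/12 = 19/12 ≈ 1.5833)
x(S) = -41/(3*S) (x(S) = ((3 - 1*(-1))/S)*(-5 + 19/12) = ((3 + 1)/S)*(-41/12) = (4/S)*(-41/12) = -41/(3*S))
√(-42199 + x(118)) = √(-42199 - 41/3/118) = √(-42199 - 41/3*1/118) = √(-42199 - 41/354) = √(-14938487/354) = I*√5288224398/354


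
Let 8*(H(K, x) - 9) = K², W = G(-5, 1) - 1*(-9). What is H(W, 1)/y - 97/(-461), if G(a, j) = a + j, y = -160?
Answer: 79443/590080 ≈ 0.13463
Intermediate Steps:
W = 5 (W = (-5 + 1) - 1*(-9) = -4 + 9 = 5)
H(K, x) = 9 + K²/8
H(W, 1)/y - 97/(-461) = (9 + (⅛)*5²)/(-160) - 97/(-461) = (9 + (⅛)*25)*(-1/160) - 97*(-1/461) = (9 + 25/8)*(-1/160) + 97/461 = (97/8)*(-1/160) + 97/461 = -97/1280 + 97/461 = 79443/590080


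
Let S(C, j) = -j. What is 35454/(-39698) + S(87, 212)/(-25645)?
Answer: -19582649/22131635 ≈ -0.88483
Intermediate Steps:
35454/(-39698) + S(87, 212)/(-25645) = 35454/(-39698) - 1*212/(-25645) = 35454*(-1/39698) - 212*(-1/25645) = -17727/19849 + 212/25645 = -19582649/22131635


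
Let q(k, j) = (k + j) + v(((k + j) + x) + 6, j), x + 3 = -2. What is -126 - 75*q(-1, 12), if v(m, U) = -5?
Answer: -576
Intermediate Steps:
x = -5 (x = -3 - 2 = -5)
q(k, j) = -5 + j + k (q(k, j) = (k + j) - 5 = (j + k) - 5 = -5 + j + k)
-126 - 75*q(-1, 12) = -126 - 75*(-5 + 12 - 1) = -126 - 75*6 = -126 - 450 = -576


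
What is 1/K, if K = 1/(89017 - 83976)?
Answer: 5041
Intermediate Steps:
K = 1/5041 ≈ 0.00019837
1/K = 1/(1/5041) = 5041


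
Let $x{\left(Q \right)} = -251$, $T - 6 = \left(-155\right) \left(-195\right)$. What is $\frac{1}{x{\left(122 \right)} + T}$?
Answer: $\frac{1}{29980} \approx 3.3356 \cdot 10^{-5}$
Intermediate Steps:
$T = 30231$ ($T = 6 - -30225 = 6 + 30225 = 30231$)
$\frac{1}{x{\left(122 \right)} + T} = \frac{1}{-251 + 30231} = \frac{1}{29980}$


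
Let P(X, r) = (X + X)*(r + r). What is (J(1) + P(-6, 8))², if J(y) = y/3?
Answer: 330625/9 ≈ 36736.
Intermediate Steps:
J(y) = y/3 (J(y) = y*(⅓) = y/3)
P(X, r) = 4*X*r (P(X, r) = (2*X)*(2*r) = 4*X*r)
(J(1) + P(-6, 8))² = ((⅓)*1 + 4*(-6)*8)² = (⅓ - 192)² = (-575/3)² = 330625/9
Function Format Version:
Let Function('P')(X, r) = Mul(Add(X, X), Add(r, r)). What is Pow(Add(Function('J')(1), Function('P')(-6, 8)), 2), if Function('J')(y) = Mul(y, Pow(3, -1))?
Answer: Rational(330625, 9) ≈ 36736.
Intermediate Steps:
Function('J')(y) = Mul(Rational(1, 3), y) (Function('J')(y) = Mul(y, Rational(1, 3)) = Mul(Rational(1, 3), y))
Function('P')(X, r) = Mul(4, X, r) (Function('P')(X, r) = Mul(Mul(2, X), Mul(2, r)) = Mul(4, X, r))
Pow(Add(Function('J')(1), Function('P')(-6, 8)), 2) = Pow(Add(Mul(Rational(1, 3), 1), Mul(4, -6, 8)), 2) = Pow(Add(Rational(1, 3), -192), 2) = Pow(Rational(-575, 3), 2) = Rational(330625, 9)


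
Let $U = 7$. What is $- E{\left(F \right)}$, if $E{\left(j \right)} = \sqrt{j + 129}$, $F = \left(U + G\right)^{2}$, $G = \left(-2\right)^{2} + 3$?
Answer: $- 5 \sqrt{13} \approx -18.028$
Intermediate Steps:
$G = 7$ ($G = 4 + 3 = 7$)
$F = 196$ ($F = \left(7 + 7\right)^{2} = 14^{2} = 196$)
$E{\left(j \right)} = \sqrt{129 + j}$
$- E{\left(F \right)} = - \sqrt{129 + 196} = - \sqrt{325} = - 5 \sqrt{13}$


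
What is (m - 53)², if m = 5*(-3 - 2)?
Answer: 6084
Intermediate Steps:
m = -25 (m = 5*(-5) = -25)
(m - 53)² = (-25 - 53)² = (-78)² = 6084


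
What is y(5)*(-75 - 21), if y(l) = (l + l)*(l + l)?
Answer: -9600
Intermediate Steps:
y(l) = 4*l**2 (y(l) = (2*l)*(2*l) = 4*l**2)
y(5)*(-75 - 21) = (4*5**2)*(-75 - 21) = (4*25)*(-96) = 100*(-96) = -9600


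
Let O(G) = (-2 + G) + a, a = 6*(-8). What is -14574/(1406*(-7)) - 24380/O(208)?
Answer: -8487331/55537 ≈ -152.82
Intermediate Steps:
a = -48
O(G) = -50 + G (O(G) = (-2 + G) - 48 = -50 + G)
-14574/(1406*(-7)) - 24380/O(208) = -14574/(1406*(-7)) - 24380/(-50 + 208) = -14574/(-9842) - 24380/158 = -14574*(-1/9842) - 24380*1/158 = 1041/703 - 12190/79 = -8487331/55537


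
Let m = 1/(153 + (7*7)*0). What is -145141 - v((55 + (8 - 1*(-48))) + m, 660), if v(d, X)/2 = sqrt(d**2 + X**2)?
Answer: -145141 - 88*sqrt(5416021)/153 ≈ -1.4648e+5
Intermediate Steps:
m = 1/153 (m = 1/(153 + 49*0) = 1/(153 + 0) = 1/153 ≈ 0.0065359)
v(d, X) = 2*sqrt(X**2 + d**2) (v(d, X) = 2*sqrt(d**2 + X**2) = 2*sqrt(X**2 + d**2))
-145141 - v((55 + (8 - 1*(-48))) + m, 660) = -145141 - 2*sqrt(660**2 + ((55 + (8 - 1*(-48))) + 1/153)**2) = -145141 - 2*sqrt(435600 + ((55 + (8 + 48)) + 1/153)**2) = -145141 - 2*sqrt(435600 + ((55 + 56) + 1/153)**2) = -145141 - 2*sqrt(435600 + (111 + 1/153)**2) = -145141 - 2*sqrt(435600 + (16984/153)**2) = -145141 - 2*sqrt(435600 + 288456256/23409) = -145141 - 2*sqrt(10485416656/23409) = -145141 - 2*44*sqrt(5416021)/153 = -145141 - 88*sqrt(5416021)/153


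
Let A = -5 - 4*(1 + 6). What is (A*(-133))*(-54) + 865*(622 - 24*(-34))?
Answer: 1006864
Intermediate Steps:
A = -33 (A = -5 - 4*7 = -5 - 28 = -33)
(A*(-133))*(-54) + 865*(622 - 24*(-34)) = -33*(-133)*(-54) + 865*(622 - 24*(-34)) = 4389*(-54) + 865*(622 + 816) = -237006 + 865*1438 = -237006 + 1243870 = 1006864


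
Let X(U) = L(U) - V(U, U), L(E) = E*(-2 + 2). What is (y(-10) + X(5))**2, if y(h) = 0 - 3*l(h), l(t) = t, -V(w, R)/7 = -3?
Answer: 81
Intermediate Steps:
V(w, R) = 21 (V(w, R) = -7*(-3) = 21)
L(E) = 0 (L(E) = E*0 = 0)
y(h) = -3*h (y(h) = 0 - 3*h = -3*h)
X(U) = -21 (X(U) = 0 - 1*21 = 0 - 21 = -21)
(y(-10) + X(5))**2 = (-3*(-10) - 21)**2 = (30 - 21)**2 = 9**2 = 81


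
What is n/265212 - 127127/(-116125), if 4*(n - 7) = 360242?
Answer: 9816598747/6843943000 ≈ 1.4343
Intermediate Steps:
n = 180135/2 (n = 7 + (¼)*360242 = 7 + 180121/2 = 180135/2 ≈ 90068.)
n/265212 - 127127/(-116125) = (180135/2)/265212 - 127127/(-116125) = (180135/2)*(1/265212) - 127127*(-1/116125) = 20015/58936 + 127127/116125 = 9816598747/6843943000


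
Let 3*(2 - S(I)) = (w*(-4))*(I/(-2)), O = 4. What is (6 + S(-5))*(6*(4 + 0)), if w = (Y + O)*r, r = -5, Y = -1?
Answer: -1008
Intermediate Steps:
w = -15 (w = (-1 + 4)*(-5) = 3*(-5) = -15)
S(I) = 2 + 10*I (S(I) = 2 - (-15*(-4))*I/(-2)/3 = 2 - 20*I*(-½) = 2 - 20*(-I/2) = 2 - (-10)*I = 2 + 10*I)
(6 + S(-5))*(6*(4 + 0)) = (6 + (2 + 10*(-5)))*(6*(4 + 0)) = (6 + (2 - 50))*(6*4) = (6 - 48)*24 = -42*24 = -1008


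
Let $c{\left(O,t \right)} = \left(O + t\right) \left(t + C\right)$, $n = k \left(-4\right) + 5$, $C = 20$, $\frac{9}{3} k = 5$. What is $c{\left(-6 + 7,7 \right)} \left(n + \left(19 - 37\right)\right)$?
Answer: $-4248$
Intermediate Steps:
$k = \frac{5}{3}$ ($k = \frac{1}{3} \cdot 5 = \frac{5}{3} \approx 1.6667$)
$n = - \frac{5}{3}$ ($n = \frac{5}{3} \left(-4\right) + 5 = - \frac{20}{3} + 5 = - \frac{5}{3} \approx -1.6667$)
$c{\left(O,t \right)} = \left(20 + t\right) \left(O + t\right)$ ($c{\left(O,t \right)} = \left(O + t\right) \left(t + 20\right) = \left(O + t\right) \left(20 + t\right) = \left(20 + t\right) \left(O + t\right)$)
$c{\left(-6 + 7,7 \right)} \left(n + \left(19 - 37\right)\right) = \left(7^{2} + 20 \left(-6 + 7\right) + 20 \cdot 7 + \left(-6 + 7\right) 7\right) \left(- \frac{5}{3} + \left(19 - 37\right)\right) = \left(49 + 20 \cdot 1 + 140 + 1 \cdot 7\right) \left(- \frac{5}{3} + \left(19 - 37\right)\right) = \left(49 + 20 + 140 + 7\right) \left(- \frac{5}{3} - 18\right) = 216 \left(- \frac{59}{3}\right) = -4248$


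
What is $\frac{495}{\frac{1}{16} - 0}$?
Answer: $7920$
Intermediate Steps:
$\frac{495}{\frac{1}{16} - 0} = \frac{495}{\frac{1}{16} + 0} = 495 \frac{1}{\frac{1}{16}} = 495 \cdot 16 = 7920$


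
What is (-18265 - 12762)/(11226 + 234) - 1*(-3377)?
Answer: 38669393/11460 ≈ 3374.3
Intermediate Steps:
(-18265 - 12762)/(11226 + 234) - 1*(-3377) = -31027/11460 + 3377 = 38669393/11460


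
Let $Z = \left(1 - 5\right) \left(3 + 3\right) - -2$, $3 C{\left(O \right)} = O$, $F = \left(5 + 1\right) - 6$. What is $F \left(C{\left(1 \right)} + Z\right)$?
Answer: $0$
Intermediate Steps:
$F = 0$ ($F = 6 - 6 = 0$)
$C{\left(O \right)} = \frac{O}{3}$
$Z = -22$ ($Z = \left(-4\right) 6 + 2 = -24 + 2 = -22$)
$F \left(C{\left(1 \right)} + Z\right) = 0 \left(\frac{1}{3} \cdot 1 - 22\right) = 0 \left(\frac{1}{3} - 22\right) = 0 \left(- \frac{65}{3}\right) = 0$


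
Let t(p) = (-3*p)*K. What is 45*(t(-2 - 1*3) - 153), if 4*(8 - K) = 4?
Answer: -2160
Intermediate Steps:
K = 7 (K = 8 - 1/4*4 = 8 - 1 = 7)
t(p) = -21*p (t(p) = -3*p*7 = -21*p)
45*(t(-2 - 1*3) - 153) = 45*(-21*(-2 - 1*3) - 153) = 45*(-21*(-2 - 3) - 153) = 45*(-21*(-5) - 153) = 45*(105 - 153) = 45*(-48) = -2160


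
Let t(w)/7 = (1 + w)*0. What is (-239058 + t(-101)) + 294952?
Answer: 55894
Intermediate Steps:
t(w) = 0 (t(w) = 7*((1 + w)*0) = 7*0 = 0)
(-239058 + t(-101)) + 294952 = (-239058 + 0) + 294952 = -239058 + 294952 = 55894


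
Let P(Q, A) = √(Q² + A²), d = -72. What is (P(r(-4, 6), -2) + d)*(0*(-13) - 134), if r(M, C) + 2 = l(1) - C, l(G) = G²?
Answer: 9648 - 134*√53 ≈ 8672.5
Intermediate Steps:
r(M, C) = -1 - C (r(M, C) = -2 + (1² - C) = -2 + (1 - C) = -1 - C)
P(Q, A) = √(A² + Q²)
(P(r(-4, 6), -2) + d)*(0*(-13) - 134) = (√((-2)² + (-1 - 1*6)²) - 72)*(0*(-13) - 134) = (√(4 + (-1 - 6)²) - 72)*(0 - 134) = (√(4 + (-7)²) - 72)*(-134) = (√(4 + 49) - 72)*(-134) = (√53 - 72)*(-134) = (-72 + √53)*(-134) = 9648 - 134*√53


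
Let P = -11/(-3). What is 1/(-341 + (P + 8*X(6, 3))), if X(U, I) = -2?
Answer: -3/1060 ≈ -0.0028302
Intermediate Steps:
P = 11/3 (P = -11*(-⅓) = 11/3 ≈ 3.6667)
1/(-341 + (P + 8*X(6, 3))) = 1/(-341 + (11/3 + 8*(-2))) = 1/(-341 + (11/3 - 16)) = 1/(-341 - 37/3) = 1/(-1060/3) = -3/1060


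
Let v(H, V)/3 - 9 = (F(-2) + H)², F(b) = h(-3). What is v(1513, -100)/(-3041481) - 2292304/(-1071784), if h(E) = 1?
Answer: -2370517077/19403634953 ≈ -0.12217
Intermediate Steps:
F(b) = 1
v(H, V) = 27 + 3*(1 + H)²
v(1513, -100)/(-3041481) - 2292304/(-1071784) = (27 + 3*(1 + 1513)²)/(-3041481) - 2292304/(-1071784) = (27 + 3*1514²)*(-1/3041481) - 2292304*(-1/1071784) = (27 + 3*2292196)*(-1/3041481) + 40934/19139 = (27 + 6876588)*(-1/3041481) + 40934/19139 = 6876615*(-1/3041481) + 40934/19139 = -2292205/1013827 + 40934/19139 = -2370517077/19403634953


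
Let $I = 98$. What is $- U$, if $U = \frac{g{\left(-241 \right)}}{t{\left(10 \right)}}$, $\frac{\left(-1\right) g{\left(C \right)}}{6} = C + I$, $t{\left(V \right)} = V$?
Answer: $- \frac{429}{5} \approx -85.8$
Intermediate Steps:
$g{\left(C \right)} = -588 - 6 C$ ($g{\left(C \right)} = - 6 \left(C + 98\right) = - 6 \left(98 + C\right) = -588 - 6 C$)
$U = \frac{429}{5}$ ($U = \frac{-588 - -1446}{10} = \left(-588 + 1446\right) \frac{1}{10} = 858 \cdot \frac{1}{10} = \frac{429}{5} \approx 85.8$)
$- U = \left(-1\right) \frac{429}{5} = - \frac{429}{5}$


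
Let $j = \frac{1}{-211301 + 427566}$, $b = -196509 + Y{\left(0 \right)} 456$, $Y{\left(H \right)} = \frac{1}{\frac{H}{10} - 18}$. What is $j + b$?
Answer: $- \frac{127510492792}{648795} \approx -1.9653 \cdot 10^{5}$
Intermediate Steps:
$Y{\left(H \right)} = \frac{1}{-18 + \frac{H}{10}}$ ($Y{\left(H \right)} = \frac{1}{H \frac{1}{10} - 18} = \frac{1}{\frac{H}{10} - 18} = \frac{1}{-18 + \frac{H}{10}}$)
$b = - \frac{589603}{3}$ ($b = -196509 + \frac{10}{-180 + 0} \cdot 456 = -196509 + \frac{10}{-180} \cdot 456 = -196509 + 10 \left(- \frac{1}{180}\right) 456 = -196509 - \frac{76}{3} = - \frac{589603}{3} \approx -1.9653 \cdot 10^{5}$)
$j = \frac{1}{216265} \approx 4.624 \cdot 10^{-6}$
$j + b = \frac{1}{216265} - \frac{589603}{3} = - \frac{127510492792}{648795}$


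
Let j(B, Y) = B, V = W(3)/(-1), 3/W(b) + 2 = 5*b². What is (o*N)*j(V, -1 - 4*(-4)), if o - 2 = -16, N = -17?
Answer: -714/43 ≈ -16.605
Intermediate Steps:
W(b) = 3/(-2 + 5*b²)
o = -14 (o = 2 - 16 = -14)
V = -3/43 (V = (3/(-2 + 5*3²))/(-1) = (3/(-2 + 5*9))*(-1) = (3/(-2 + 45))*(-1) = (3/43)*(-1) = -3/43 ≈ -0.069767)
(o*N)*j(V, -1 - 4*(-4)) = -14*(-17)*(-3/43) = 238*(-3/43) = -714/43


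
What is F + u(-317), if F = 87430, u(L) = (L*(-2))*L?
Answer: -113548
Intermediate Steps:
u(L) = -2*L² (u(L) = (-2*L)*L = -2*L²)
F + u(-317) = 87430 - 2*(-317)² = 87430 - 2*100489 = 87430 - 200978 = -113548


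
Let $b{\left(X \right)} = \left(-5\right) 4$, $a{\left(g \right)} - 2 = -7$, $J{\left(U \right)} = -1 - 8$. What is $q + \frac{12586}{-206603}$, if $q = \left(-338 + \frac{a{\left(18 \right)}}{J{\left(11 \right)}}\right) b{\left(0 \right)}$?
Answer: $\frac{12548952946}{1859427} \approx 6748.8$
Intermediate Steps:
$J{\left(U \right)} = -9$
$a{\left(g \right)} = -5$ ($a{\left(g \right)} = 2 - 7 = -5$)
$b{\left(X \right)} = -20$
$q = \frac{60740}{9}$ ($q = \left(-338 - \frac{5}{-9}\right) \left(-20\right) = \left(-338 - - \frac{5}{9}\right) \left(-20\right) = \left(-338 + \frac{5}{9}\right) \left(-20\right) = \left(- \frac{3037}{9}\right) \left(-20\right) = \frac{60740}{9} \approx 6748.9$)
$q + \frac{12586}{-206603} = \frac{60740}{9} + \frac{12586}{-206603} = \frac{60740}{9} + 12586 \left(- \frac{1}{206603}\right) = \frac{60740}{9} - \frac{12586}{206603} = \frac{12548952946}{1859427}$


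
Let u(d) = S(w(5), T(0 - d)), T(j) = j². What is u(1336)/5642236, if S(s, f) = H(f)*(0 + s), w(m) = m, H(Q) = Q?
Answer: 2231120/1410559 ≈ 1.5817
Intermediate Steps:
S(s, f) = f*s (S(s, f) = f*(0 + s) = f*s)
u(d) = 5*d² (u(d) = (0 - d)²*5 = (-d)²*5 = d²*5 = 5*d²)
u(1336)/5642236 = (5*1336²)/5642236 = (5*1784896)*(1/5642236) = 8924480*(1/5642236) = 2231120/1410559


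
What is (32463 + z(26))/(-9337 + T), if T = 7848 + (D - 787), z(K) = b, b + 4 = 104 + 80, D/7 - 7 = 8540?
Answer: 32643/57553 ≈ 0.56718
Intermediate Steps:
D = 59829 (D = 49 + 7*8540 = 49 + 59780 = 59829)
b = 180 (b = -4 + (104 + 80) = -4 + 184 = 180)
z(K) = 180
T = 66890 (T = 7848 + (59829 - 787) = 7848 + 59042 = 66890)
(32463 + z(26))/(-9337 + T) = (32463 + 180)/(-9337 + 66890) = 32643/57553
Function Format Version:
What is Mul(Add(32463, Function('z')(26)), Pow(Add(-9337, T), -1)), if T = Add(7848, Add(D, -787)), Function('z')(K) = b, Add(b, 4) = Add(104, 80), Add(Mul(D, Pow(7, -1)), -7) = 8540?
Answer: Rational(32643, 57553) ≈ 0.56718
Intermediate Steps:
D = 59829 (D = Add(49, Mul(7, 8540)) = Add(49, 59780) = 59829)
b = 180 (b = Add(-4, Add(104, 80)) = Add(-4, 184) = 180)
Function('z')(K) = 180
T = 66890 (T = Add(7848, Add(59829, -787)) = Add(7848, 59042) = 66890)
Mul(Add(32463, Function('z')(26)), Pow(Add(-9337, T), -1)) = Mul(Add(32463, 180), Pow(Add(-9337, 66890), -1)) = Mul(32643, Pow(57553, -1)) = Mul(32643, Rational(1, 57553)) = Rational(32643, 57553)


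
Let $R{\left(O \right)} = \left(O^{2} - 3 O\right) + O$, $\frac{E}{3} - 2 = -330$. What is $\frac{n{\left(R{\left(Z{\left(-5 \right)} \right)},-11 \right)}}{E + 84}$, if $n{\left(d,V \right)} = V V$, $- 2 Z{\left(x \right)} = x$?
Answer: $- \frac{121}{900} \approx -0.13444$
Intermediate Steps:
$E = -984$ ($E = 6 + 3 \left(-330\right) = 6 - 990 = -984$)
$Z{\left(x \right)} = - \frac{x}{2}$
$R{\left(O \right)} = O^{2} - 2 O$
$n{\left(d,V \right)} = V^{2}$
$\frac{n{\left(R{\left(Z{\left(-5 \right)} \right)},-11 \right)}}{E + 84} = \frac{\left(-11\right)^{2}}{-984 + 84} = \frac{1}{-900} \cdot 121 = \left(- \frac{1}{900}\right) 121 = - \frac{121}{900}$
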